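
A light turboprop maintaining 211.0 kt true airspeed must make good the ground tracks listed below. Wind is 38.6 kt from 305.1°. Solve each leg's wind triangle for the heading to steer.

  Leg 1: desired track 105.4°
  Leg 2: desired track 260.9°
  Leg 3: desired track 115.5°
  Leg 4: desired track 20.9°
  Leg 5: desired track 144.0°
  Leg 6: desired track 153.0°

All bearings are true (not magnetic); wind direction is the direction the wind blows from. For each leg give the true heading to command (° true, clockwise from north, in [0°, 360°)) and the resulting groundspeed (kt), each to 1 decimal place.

Leg 1: desired track 105.4°; wind correction -3.5° → command heading 101.9°, groundspeed 246.9 kt
Leg 2: desired track 260.9°; wind correction +7.3° → command heading 268.2°, groundspeed 181.6 kt
Leg 3: desired track 115.5°; wind correction -1.7° → command heading 113.8°, groundspeed 249.0 kt
Leg 4: desired track 20.9°; wind correction -10.2° → command heading 10.7°, groundspeed 198.2 kt
Leg 5: desired track 144.0°; wind correction +3.4° → command heading 147.4°, groundspeed 247.1 kt
Leg 6: desired track 153.0°; wind correction +4.9° → command heading 157.9°, groundspeed 244.3 kt

Leg 1: heading=101.9°, groundspeed=246.9 kt
Leg 2: heading=268.2°, groundspeed=181.6 kt
Leg 3: heading=113.8°, groundspeed=249.0 kt
Leg 4: heading=10.7°, groundspeed=198.2 kt
Leg 5: heading=147.4°, groundspeed=247.1 kt
Leg 6: heading=157.9°, groundspeed=244.3 kt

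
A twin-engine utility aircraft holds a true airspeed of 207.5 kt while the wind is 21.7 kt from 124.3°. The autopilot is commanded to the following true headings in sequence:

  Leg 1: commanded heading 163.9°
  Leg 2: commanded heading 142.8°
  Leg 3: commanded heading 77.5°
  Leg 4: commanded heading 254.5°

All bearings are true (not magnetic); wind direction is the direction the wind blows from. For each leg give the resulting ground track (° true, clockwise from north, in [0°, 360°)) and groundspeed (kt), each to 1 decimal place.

Leg 1: track=168.0°, groundspeed=191.3 kt
Leg 2: track=144.9°, groundspeed=187.0 kt
Leg 3: track=72.8°, groundspeed=193.3 kt
Leg 4: track=258.8°, groundspeed=222.1 kt

Leg 1: heading 163.9°; drift +4.1° → track 168.0°, groundspeed 191.3 kt
Leg 2: heading 142.8°; drift +2.1° → track 144.9°, groundspeed 187.0 kt
Leg 3: heading 77.5°; drift -4.7° → track 72.8°, groundspeed 193.3 kt
Leg 4: heading 254.5°; drift +4.3° → track 258.8°, groundspeed 222.1 kt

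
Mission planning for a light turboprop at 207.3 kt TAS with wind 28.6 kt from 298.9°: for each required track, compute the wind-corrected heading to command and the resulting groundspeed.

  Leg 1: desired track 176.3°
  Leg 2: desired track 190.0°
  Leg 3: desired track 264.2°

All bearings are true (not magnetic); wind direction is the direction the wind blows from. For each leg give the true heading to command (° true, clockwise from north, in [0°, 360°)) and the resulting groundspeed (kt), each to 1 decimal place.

Leg 1: desired track 176.3°; wind correction +6.7° → command heading 183.0°, groundspeed 221.3 kt
Leg 2: desired track 190.0°; wind correction +7.5° → command heading 197.5°, groundspeed 214.8 kt
Leg 3: desired track 264.2°; wind correction +4.5° → command heading 268.7°, groundspeed 183.1 kt

Leg 1: heading=183.0°, groundspeed=221.3 kt
Leg 2: heading=197.5°, groundspeed=214.8 kt
Leg 3: heading=268.7°, groundspeed=183.1 kt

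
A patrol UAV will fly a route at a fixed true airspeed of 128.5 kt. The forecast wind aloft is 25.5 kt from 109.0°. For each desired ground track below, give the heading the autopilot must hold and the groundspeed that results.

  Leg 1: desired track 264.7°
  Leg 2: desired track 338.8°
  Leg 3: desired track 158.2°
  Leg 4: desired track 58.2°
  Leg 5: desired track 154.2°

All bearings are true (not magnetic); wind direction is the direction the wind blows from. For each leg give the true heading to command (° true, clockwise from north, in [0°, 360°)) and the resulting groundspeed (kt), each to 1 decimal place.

Leg 1: heading=260.0°, groundspeed=151.3 kt
Leg 2: heading=347.5°, groundspeed=143.5 kt
Leg 3: heading=149.6°, groundspeed=110.4 kt
Leg 4: heading=67.0°, groundspeed=110.9 kt
Leg 5: heading=146.1°, groundspeed=109.3 kt

Leg 1: desired track 264.7°; wind correction -4.7° → command heading 260.0°, groundspeed 151.3 kt
Leg 2: desired track 338.8°; wind correction +8.7° → command heading 347.5°, groundspeed 143.5 kt
Leg 3: desired track 158.2°; wind correction -8.6° → command heading 149.6°, groundspeed 110.4 kt
Leg 4: desired track 58.2°; wind correction +8.8° → command heading 67.0°, groundspeed 110.9 kt
Leg 5: desired track 154.2°; wind correction -8.1° → command heading 146.1°, groundspeed 109.3 kt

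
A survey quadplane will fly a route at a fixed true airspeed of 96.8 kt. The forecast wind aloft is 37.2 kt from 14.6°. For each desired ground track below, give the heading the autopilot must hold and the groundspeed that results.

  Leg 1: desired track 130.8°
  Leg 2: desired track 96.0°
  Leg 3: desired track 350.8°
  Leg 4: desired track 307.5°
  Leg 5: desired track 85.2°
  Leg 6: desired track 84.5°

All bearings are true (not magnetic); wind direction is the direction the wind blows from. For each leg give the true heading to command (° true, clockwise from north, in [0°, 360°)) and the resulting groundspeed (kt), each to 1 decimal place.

Leg 1: desired track 130.8°; wind correction -20.2° → command heading 110.6°, groundspeed 107.3 kt
Leg 2: desired track 96.0°; wind correction -22.3° → command heading 73.7°, groundspeed 84.0 kt
Leg 3: desired track 350.8°; wind correction +8.9° → command heading 359.7°, groundspeed 61.6 kt
Leg 4: desired track 307.5°; wind correction +20.7° → command heading 328.2°, groundspeed 76.1 kt
Leg 5: desired track 85.2°; wind correction -21.3° → command heading 63.9°, groundspeed 77.9 kt
Leg 6: desired track 84.5°; wind correction -21.2° → command heading 63.3°, groundspeed 77.5 kt

Leg 1: heading=110.6°, groundspeed=107.3 kt
Leg 2: heading=73.7°, groundspeed=84.0 kt
Leg 3: heading=359.7°, groundspeed=61.6 kt
Leg 4: heading=328.2°, groundspeed=76.1 kt
Leg 5: heading=63.9°, groundspeed=77.9 kt
Leg 6: heading=63.3°, groundspeed=77.5 kt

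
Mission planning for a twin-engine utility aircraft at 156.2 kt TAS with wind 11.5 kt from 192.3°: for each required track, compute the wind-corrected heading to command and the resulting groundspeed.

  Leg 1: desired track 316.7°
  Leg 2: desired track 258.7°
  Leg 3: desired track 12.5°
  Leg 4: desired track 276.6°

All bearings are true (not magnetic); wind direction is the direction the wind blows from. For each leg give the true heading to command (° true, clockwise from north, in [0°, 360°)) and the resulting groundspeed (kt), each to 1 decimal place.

Leg 1: desired track 316.7°; wind correction -3.5° → command heading 313.2°, groundspeed 162.4 kt
Leg 2: desired track 258.7°; wind correction -3.9° → command heading 254.8°, groundspeed 151.2 kt
Leg 3: desired track 12.5°; wind correction +0.0° → command heading 12.5°, groundspeed 167.7 kt
Leg 4: desired track 276.6°; wind correction -4.2° → command heading 272.4°, groundspeed 154.6 kt

Leg 1: heading=313.2°, groundspeed=162.4 kt
Leg 2: heading=254.8°, groundspeed=151.2 kt
Leg 3: heading=12.5°, groundspeed=167.7 kt
Leg 4: heading=272.4°, groundspeed=154.6 kt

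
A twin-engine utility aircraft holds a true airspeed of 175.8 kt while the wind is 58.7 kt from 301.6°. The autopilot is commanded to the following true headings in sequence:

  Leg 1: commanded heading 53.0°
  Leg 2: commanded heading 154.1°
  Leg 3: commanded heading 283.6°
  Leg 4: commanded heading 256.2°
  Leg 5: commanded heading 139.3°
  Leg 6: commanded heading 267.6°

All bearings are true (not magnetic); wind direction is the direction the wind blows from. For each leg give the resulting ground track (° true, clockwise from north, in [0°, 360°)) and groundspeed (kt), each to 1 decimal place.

Leg 1: track=68.5°, groundspeed=204.7 kt
Leg 2: track=146.1°, groundspeed=227.5 kt
Leg 3: track=275.0°, groundspeed=121.3 kt
Leg 4: track=238.9°, groundspeed=140.9 kt
Leg 5: track=134.9°, groundspeed=232.4 kt
Leg 6: track=253.1°, groundspeed=131.3 kt

Leg 1: heading 53.0°; drift +15.5° → track 68.5°, groundspeed 204.7 kt
Leg 2: heading 154.1°; drift -8.0° → track 146.1°, groundspeed 227.5 kt
Leg 3: heading 283.6°; drift -8.6° → track 275.0°, groundspeed 121.3 kt
Leg 4: heading 256.2°; drift -17.3° → track 238.9°, groundspeed 140.9 kt
Leg 5: heading 139.3°; drift -4.4° → track 134.9°, groundspeed 232.4 kt
Leg 6: heading 267.6°; drift -14.5° → track 253.1°, groundspeed 131.3 kt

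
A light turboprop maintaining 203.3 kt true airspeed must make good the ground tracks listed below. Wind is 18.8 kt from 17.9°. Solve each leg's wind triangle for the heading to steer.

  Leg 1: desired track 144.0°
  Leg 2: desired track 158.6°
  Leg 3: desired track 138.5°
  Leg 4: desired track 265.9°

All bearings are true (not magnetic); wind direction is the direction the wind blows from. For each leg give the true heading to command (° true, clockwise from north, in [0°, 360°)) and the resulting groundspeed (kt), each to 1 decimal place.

Leg 1: desired track 144.0°; wind correction -4.3° → command heading 139.7°, groundspeed 213.8 kt
Leg 2: desired track 158.6°; wind correction -3.4° → command heading 155.2°, groundspeed 217.5 kt
Leg 3: desired track 138.5°; wind correction -4.6° → command heading 133.9°, groundspeed 212.2 kt
Leg 4: desired track 265.9°; wind correction +4.9° → command heading 270.8°, groundspeed 209.6 kt

Leg 1: heading=139.7°, groundspeed=213.8 kt
Leg 2: heading=155.2°, groundspeed=217.5 kt
Leg 3: heading=133.9°, groundspeed=212.2 kt
Leg 4: heading=270.8°, groundspeed=209.6 kt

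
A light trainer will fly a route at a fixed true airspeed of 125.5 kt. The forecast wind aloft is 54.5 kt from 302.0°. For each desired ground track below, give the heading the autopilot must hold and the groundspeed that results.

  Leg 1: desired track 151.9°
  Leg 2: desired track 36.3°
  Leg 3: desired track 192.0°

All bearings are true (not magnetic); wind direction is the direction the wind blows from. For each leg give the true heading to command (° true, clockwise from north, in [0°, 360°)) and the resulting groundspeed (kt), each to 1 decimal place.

Leg 1: desired track 151.9°; wind correction +12.5° → command heading 164.4°, groundspeed 169.8 kt
Leg 2: desired track 36.3°; wind correction -25.7° → command heading 10.6°, groundspeed 117.2 kt
Leg 3: desired track 192.0°; wind correction +24.1° → command heading 216.1°, groundspeed 133.2 kt

Leg 1: heading=164.4°, groundspeed=169.8 kt
Leg 2: heading=10.6°, groundspeed=117.2 kt
Leg 3: heading=216.1°, groundspeed=133.2 kt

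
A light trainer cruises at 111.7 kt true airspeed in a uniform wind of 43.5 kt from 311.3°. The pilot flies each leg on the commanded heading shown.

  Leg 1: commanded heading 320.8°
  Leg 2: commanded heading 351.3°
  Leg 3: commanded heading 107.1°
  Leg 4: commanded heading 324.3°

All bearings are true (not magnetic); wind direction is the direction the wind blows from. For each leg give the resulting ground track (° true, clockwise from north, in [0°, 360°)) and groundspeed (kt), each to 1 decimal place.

Leg 1: heading 320.8°; drift +6.0° → track 326.8°, groundspeed 69.2 kt
Leg 2: heading 351.3°; drift +19.6° → track 10.9°, groundspeed 83.2 kt
Leg 3: heading 107.1°; drift +6.7° → track 113.8°, groundspeed 152.4 kt
Leg 4: heading 324.3°; drift +8.0° → track 332.3°, groundspeed 70.0 kt

Leg 1: track=326.8°, groundspeed=69.2 kt
Leg 2: track=10.9°, groundspeed=83.2 kt
Leg 3: track=113.8°, groundspeed=152.4 kt
Leg 4: track=332.3°, groundspeed=70.0 kt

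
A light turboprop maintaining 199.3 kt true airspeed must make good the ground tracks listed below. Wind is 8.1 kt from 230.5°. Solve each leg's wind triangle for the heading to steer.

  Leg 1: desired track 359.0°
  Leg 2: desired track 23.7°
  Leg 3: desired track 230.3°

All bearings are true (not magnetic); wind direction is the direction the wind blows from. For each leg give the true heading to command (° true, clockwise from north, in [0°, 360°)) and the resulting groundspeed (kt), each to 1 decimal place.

Leg 1: desired track 359.0°; wind correction -1.8° → command heading 357.2°, groundspeed 204.2 kt
Leg 2: desired track 23.7°; wind correction -1.0° → command heading 22.7°, groundspeed 206.5 kt
Leg 3: desired track 230.3°; wind correction +0.0° → command heading 230.3°, groundspeed 191.2 kt

Leg 1: heading=357.2°, groundspeed=204.2 kt
Leg 2: heading=22.7°, groundspeed=206.5 kt
Leg 3: heading=230.3°, groundspeed=191.2 kt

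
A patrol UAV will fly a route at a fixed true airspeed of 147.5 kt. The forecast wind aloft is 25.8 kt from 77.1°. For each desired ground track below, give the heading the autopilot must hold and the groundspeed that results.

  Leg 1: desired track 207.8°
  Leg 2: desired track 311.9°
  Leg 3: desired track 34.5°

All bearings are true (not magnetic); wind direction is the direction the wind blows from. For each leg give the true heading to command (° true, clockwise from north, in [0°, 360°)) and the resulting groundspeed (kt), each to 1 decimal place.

Leg 1: desired track 207.8°; wind correction -7.6° → command heading 200.2°, groundspeed 163.0 kt
Leg 2: desired track 311.9°; wind correction +8.2° → command heading 320.1°, groundspeed 160.9 kt
Leg 3: desired track 34.5°; wind correction +6.8° → command heading 41.3°, groundspeed 127.5 kt

Leg 1: heading=200.2°, groundspeed=163.0 kt
Leg 2: heading=320.1°, groundspeed=160.9 kt
Leg 3: heading=41.3°, groundspeed=127.5 kt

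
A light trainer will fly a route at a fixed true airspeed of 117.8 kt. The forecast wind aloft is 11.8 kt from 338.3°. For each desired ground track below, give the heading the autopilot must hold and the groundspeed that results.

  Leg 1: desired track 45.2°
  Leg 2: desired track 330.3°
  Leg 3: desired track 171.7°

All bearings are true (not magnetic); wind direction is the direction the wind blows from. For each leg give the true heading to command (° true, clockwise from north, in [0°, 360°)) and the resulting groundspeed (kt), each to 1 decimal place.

Leg 1: heading=39.9°, groundspeed=112.7 kt
Leg 2: heading=331.1°, groundspeed=106.1 kt
Leg 3: heading=173.0°, groundspeed=129.2 kt

Leg 1: desired track 45.2°; wind correction -5.3° → command heading 39.9°, groundspeed 112.7 kt
Leg 2: desired track 330.3°; wind correction +0.8° → command heading 331.1°, groundspeed 106.1 kt
Leg 3: desired track 171.7°; wind correction +1.3° → command heading 173.0°, groundspeed 129.2 kt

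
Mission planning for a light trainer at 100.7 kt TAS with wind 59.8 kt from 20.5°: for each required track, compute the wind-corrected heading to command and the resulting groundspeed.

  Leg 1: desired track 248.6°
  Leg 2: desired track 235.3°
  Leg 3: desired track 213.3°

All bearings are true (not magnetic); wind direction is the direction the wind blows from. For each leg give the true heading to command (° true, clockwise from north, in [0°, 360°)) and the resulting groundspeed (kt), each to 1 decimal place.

Leg 1: heading=274.8°, groundspeed=130.3 kt
Leg 2: heading=255.1°, groundspeed=143.8 kt
Leg 3: heading=220.9°, groundspeed=158.1 kt

Leg 1: desired track 248.6°; wind correction +26.2° → command heading 274.8°, groundspeed 130.3 kt
Leg 2: desired track 235.3°; wind correction +19.8° → command heading 255.1°, groundspeed 143.8 kt
Leg 3: desired track 213.3°; wind correction +7.6° → command heading 220.9°, groundspeed 158.1 kt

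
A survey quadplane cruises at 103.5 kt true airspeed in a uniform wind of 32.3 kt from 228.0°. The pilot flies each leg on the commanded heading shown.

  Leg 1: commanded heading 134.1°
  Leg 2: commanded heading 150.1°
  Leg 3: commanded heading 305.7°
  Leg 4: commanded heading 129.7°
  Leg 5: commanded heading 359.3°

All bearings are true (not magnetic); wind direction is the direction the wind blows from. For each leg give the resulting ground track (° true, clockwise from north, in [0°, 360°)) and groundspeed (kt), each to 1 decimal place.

Leg 1: heading 134.1°; drift -17.0° → track 117.1°, groundspeed 110.5 kt
Leg 2: heading 150.1°; drift -18.1° → track 132.0°, groundspeed 101.8 kt
Leg 3: heading 305.7°; drift +18.1° → track 323.8°, groundspeed 101.6 kt
Leg 4: heading 129.7°; drift -16.5° → track 113.2°, groundspeed 112.8 kt
Leg 5: heading 359.3°; drift +11.0° → track 10.3°, groundspeed 127.2 kt

Leg 1: track=117.1°, groundspeed=110.5 kt
Leg 2: track=132.0°, groundspeed=101.8 kt
Leg 3: track=323.8°, groundspeed=101.6 kt
Leg 4: track=113.2°, groundspeed=112.8 kt
Leg 5: track=10.3°, groundspeed=127.2 kt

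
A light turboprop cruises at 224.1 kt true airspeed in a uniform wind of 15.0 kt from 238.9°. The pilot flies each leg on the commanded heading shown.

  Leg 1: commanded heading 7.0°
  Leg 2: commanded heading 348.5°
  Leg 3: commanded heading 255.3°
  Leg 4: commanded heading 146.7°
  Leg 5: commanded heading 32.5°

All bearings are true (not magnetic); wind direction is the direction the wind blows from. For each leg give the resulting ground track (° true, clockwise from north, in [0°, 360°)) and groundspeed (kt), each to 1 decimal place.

Leg 1: track=9.9°, groundspeed=233.7 kt
Leg 2: track=352.0°, groundspeed=229.6 kt
Leg 3: track=256.5°, groundspeed=209.8 kt
Leg 4: track=142.9°, groundspeed=225.2 kt
Leg 5: track=34.1°, groundspeed=237.6 kt

Leg 1: heading 7.0°; drift +2.9° → track 9.9°, groundspeed 233.7 kt
Leg 2: heading 348.5°; drift +3.5° → track 352.0°, groundspeed 229.6 kt
Leg 3: heading 255.3°; drift +1.2° → track 256.5°, groundspeed 209.8 kt
Leg 4: heading 146.7°; drift -3.8° → track 142.9°, groundspeed 225.2 kt
Leg 5: heading 32.5°; drift +1.6° → track 34.1°, groundspeed 237.6 kt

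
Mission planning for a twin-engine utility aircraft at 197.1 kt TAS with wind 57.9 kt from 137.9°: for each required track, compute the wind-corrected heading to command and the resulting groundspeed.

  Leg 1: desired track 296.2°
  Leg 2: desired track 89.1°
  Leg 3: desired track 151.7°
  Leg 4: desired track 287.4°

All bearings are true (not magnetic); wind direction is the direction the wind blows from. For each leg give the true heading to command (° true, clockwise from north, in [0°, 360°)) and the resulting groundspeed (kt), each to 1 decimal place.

Leg 1: heading=290.0°, groundspeed=249.7 kt
Leg 2: heading=101.9°, groundspeed=154.1 kt
Leg 3: heading=147.7°, groundspeed=140.4 kt
Leg 4: heading=278.8°, groundspeed=244.8 kt

Leg 1: desired track 296.2°; wind correction -6.2° → command heading 290.0°, groundspeed 249.7 kt
Leg 2: desired track 89.1°; wind correction +12.8° → command heading 101.9°, groundspeed 154.1 kt
Leg 3: desired track 151.7°; wind correction -4.0° → command heading 147.7°, groundspeed 140.4 kt
Leg 4: desired track 287.4°; wind correction -8.6° → command heading 278.8°, groundspeed 244.8 kt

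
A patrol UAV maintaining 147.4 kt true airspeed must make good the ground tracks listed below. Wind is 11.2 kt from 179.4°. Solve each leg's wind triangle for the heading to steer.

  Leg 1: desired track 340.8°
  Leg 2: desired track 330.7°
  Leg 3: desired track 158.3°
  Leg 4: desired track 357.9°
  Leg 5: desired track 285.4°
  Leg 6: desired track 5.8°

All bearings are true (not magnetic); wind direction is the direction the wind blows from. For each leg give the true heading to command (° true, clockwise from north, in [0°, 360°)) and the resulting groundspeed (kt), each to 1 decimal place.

Leg 1: desired track 340.8°; wind correction -1.4° → command heading 339.4°, groundspeed 158.0 kt
Leg 2: desired track 330.7°; wind correction -2.1° → command heading 328.6°, groundspeed 157.1 kt
Leg 3: desired track 158.3°; wind correction +1.6° → command heading 159.9°, groundspeed 136.9 kt
Leg 4: desired track 357.9°; wind correction -0.1° → command heading 357.8°, groundspeed 158.6 kt
Leg 5: desired track 285.4°; wind correction -4.2° → command heading 281.2°, groundspeed 150.1 kt
Leg 6: desired track 5.8°; wind correction +0.5° → command heading 6.3°, groundspeed 158.5 kt

Leg 1: heading=339.4°, groundspeed=158.0 kt
Leg 2: heading=328.6°, groundspeed=157.1 kt
Leg 3: heading=159.9°, groundspeed=136.9 kt
Leg 4: heading=357.8°, groundspeed=158.6 kt
Leg 5: heading=281.2°, groundspeed=150.1 kt
Leg 6: heading=6.3°, groundspeed=158.5 kt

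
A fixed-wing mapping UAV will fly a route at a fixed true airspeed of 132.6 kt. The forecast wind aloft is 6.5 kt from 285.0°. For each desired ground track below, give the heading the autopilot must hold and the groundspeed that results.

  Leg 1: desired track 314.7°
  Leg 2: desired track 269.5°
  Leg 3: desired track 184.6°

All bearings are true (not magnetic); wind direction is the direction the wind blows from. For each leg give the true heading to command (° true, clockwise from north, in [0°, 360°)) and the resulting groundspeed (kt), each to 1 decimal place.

Leg 1: desired track 314.7°; wind correction -1.4° → command heading 313.3°, groundspeed 126.9 kt
Leg 2: desired track 269.5°; wind correction +0.8° → command heading 270.3°, groundspeed 126.3 kt
Leg 3: desired track 184.6°; wind correction +2.8° → command heading 187.4°, groundspeed 133.6 kt

Leg 1: heading=313.3°, groundspeed=126.9 kt
Leg 2: heading=270.3°, groundspeed=126.3 kt
Leg 3: heading=187.4°, groundspeed=133.6 kt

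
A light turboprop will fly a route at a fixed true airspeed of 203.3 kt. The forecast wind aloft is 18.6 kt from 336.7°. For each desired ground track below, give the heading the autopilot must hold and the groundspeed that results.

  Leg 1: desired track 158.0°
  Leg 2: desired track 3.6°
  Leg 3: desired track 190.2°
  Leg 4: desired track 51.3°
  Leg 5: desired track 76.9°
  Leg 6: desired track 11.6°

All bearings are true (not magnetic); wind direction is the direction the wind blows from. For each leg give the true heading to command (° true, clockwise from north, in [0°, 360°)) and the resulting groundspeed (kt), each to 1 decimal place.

Leg 1: desired track 158.0°; wind correction +0.1° → command heading 158.1°, groundspeed 221.9 kt
Leg 2: desired track 3.6°; wind correction -2.4° → command heading 1.2°, groundspeed 186.5 kt
Leg 3: desired track 190.2°; wind correction +2.9° → command heading 193.1°, groundspeed 218.6 kt
Leg 4: desired track 51.3°; wind correction -5.1° → command heading 46.2°, groundspeed 197.6 kt
Leg 5: desired track 76.9°; wind correction -5.2° → command heading 71.7°, groundspeed 205.8 kt
Leg 6: desired track 11.6°; wind correction -3.0° → command heading 8.6°, groundspeed 187.8 kt

Leg 1: heading=158.1°, groundspeed=221.9 kt
Leg 2: heading=1.2°, groundspeed=186.5 kt
Leg 3: heading=193.1°, groundspeed=218.6 kt
Leg 4: heading=46.2°, groundspeed=197.6 kt
Leg 5: heading=71.7°, groundspeed=205.8 kt
Leg 6: heading=8.6°, groundspeed=187.8 kt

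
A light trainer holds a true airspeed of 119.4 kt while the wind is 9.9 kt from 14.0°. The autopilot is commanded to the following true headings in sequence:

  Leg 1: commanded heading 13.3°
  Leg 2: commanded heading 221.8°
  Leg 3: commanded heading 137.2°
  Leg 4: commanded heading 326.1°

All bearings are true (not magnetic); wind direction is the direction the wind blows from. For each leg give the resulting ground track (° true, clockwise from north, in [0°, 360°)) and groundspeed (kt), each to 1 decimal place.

Leg 1: heading 13.3°; drift -0.1° → track 13.2°, groundspeed 109.5 kt
Leg 2: heading 221.8°; drift -2.1° → track 219.7°, groundspeed 128.2 kt
Leg 3: heading 137.2°; drift +3.8° → track 141.0°, groundspeed 125.1 kt
Leg 4: heading 326.1°; drift -3.7° → track 322.4°, groundspeed 113.0 kt

Leg 1: track=13.2°, groundspeed=109.5 kt
Leg 2: track=219.7°, groundspeed=128.2 kt
Leg 3: track=141.0°, groundspeed=125.1 kt
Leg 4: track=322.4°, groundspeed=113.0 kt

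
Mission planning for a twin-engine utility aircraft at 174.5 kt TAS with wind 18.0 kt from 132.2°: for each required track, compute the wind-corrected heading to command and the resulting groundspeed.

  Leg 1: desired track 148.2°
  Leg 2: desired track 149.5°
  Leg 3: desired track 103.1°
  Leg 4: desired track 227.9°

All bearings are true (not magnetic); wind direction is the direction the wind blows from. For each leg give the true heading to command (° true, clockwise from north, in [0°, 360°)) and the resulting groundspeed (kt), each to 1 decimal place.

Leg 1: heading=146.6°, groundspeed=157.1 kt
Leg 2: heading=147.7°, groundspeed=157.2 kt
Leg 3: heading=106.0°, groundspeed=158.6 kt
Leg 4: heading=222.0°, groundspeed=175.4 kt

Leg 1: desired track 148.2°; wind correction -1.6° → command heading 146.6°, groundspeed 157.1 kt
Leg 2: desired track 149.5°; wind correction -1.8° → command heading 147.7°, groundspeed 157.2 kt
Leg 3: desired track 103.1°; wind correction +2.9° → command heading 106.0°, groundspeed 158.6 kt
Leg 4: desired track 227.9°; wind correction -5.9° → command heading 222.0°, groundspeed 175.4 kt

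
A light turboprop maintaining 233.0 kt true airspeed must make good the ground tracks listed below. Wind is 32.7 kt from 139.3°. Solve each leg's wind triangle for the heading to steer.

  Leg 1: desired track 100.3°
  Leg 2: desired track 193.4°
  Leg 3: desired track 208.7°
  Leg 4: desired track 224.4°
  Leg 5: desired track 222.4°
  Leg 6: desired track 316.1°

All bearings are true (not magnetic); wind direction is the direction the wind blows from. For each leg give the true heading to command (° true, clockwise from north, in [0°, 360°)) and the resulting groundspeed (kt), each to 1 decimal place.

Leg 1: desired track 100.3°; wind correction +5.1° → command heading 105.4°, groundspeed 206.7 kt
Leg 2: desired track 193.4°; wind correction -6.5° → command heading 186.9°, groundspeed 212.3 kt
Leg 3: desired track 208.7°; wind correction -7.5° → command heading 201.2°, groundspeed 219.5 kt
Leg 4: desired track 224.4°; wind correction -8.0° → command heading 216.4°, groundspeed 227.9 kt
Leg 5: desired track 222.4°; wind correction -8.0° → command heading 214.4°, groundspeed 226.8 kt
Leg 6: desired track 316.1°; wind correction -0.4° → command heading 315.7°, groundspeed 265.6 kt

Leg 1: heading=105.4°, groundspeed=206.7 kt
Leg 2: heading=186.9°, groundspeed=212.3 kt
Leg 3: heading=201.2°, groundspeed=219.5 kt
Leg 4: heading=216.4°, groundspeed=227.9 kt
Leg 5: heading=214.4°, groundspeed=226.8 kt
Leg 6: heading=315.7°, groundspeed=265.6 kt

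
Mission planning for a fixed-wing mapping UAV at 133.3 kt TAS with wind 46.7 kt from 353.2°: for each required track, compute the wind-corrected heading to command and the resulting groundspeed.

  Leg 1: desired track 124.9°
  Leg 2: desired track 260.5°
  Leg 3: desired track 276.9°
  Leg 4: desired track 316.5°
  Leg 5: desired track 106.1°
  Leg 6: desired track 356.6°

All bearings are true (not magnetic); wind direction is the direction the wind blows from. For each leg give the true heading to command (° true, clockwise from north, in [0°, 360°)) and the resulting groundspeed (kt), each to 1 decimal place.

Leg 1: desired track 124.9°; wind correction -15.2° → command heading 109.7°, groundspeed 159.7 kt
Leg 2: desired track 260.5°; wind correction +20.5° → command heading 281.0°, groundspeed 127.1 kt
Leg 3: desired track 276.9°; wind correction +19.9° → command heading 296.8°, groundspeed 114.3 kt
Leg 4: desired track 316.5°; wind correction +12.1° → command heading 328.6°, groundspeed 92.9 kt
Leg 5: desired track 106.1°; wind correction -18.8° → command heading 87.3°, groundspeed 144.3 kt
Leg 6: desired track 356.6°; wind correction -1.2° → command heading 355.4°, groundspeed 86.7 kt

Leg 1: heading=109.7°, groundspeed=159.7 kt
Leg 2: heading=281.0°, groundspeed=127.1 kt
Leg 3: heading=296.8°, groundspeed=114.3 kt
Leg 4: heading=328.6°, groundspeed=92.9 kt
Leg 5: heading=87.3°, groundspeed=144.3 kt
Leg 6: heading=355.4°, groundspeed=86.7 kt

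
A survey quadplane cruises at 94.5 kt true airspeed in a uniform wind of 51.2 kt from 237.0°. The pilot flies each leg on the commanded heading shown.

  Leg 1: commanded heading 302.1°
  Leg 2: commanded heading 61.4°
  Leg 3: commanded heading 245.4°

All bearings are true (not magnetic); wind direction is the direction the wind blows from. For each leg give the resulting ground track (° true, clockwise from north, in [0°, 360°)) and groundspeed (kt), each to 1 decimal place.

Leg 1: track=334.6°, groundspeed=86.5 kt
Leg 2: track=59.9°, groundspeed=145.6 kt
Leg 3: track=255.1°, groundspeed=44.5 kt

Leg 1: heading 302.1°; drift +32.5° → track 334.6°, groundspeed 86.5 kt
Leg 2: heading 61.4°; drift -1.5° → track 59.9°, groundspeed 145.6 kt
Leg 3: heading 245.4°; drift +9.7° → track 255.1°, groundspeed 44.5 kt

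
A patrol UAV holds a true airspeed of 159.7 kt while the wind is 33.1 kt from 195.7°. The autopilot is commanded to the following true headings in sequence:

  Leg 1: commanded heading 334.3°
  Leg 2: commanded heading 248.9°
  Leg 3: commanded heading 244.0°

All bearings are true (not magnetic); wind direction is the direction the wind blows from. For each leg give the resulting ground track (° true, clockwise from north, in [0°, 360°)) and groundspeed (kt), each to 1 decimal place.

Leg 1: heading 334.3°; drift +6.8° → track 341.1°, groundspeed 185.8 kt
Leg 2: heading 248.9°; drift +10.7° → track 259.6°, groundspeed 142.4 kt
Leg 3: heading 244.0°; drift +10.2° → track 254.2°, groundspeed 139.9 kt

Leg 1: track=341.1°, groundspeed=185.8 kt
Leg 2: track=259.6°, groundspeed=142.4 kt
Leg 3: track=254.2°, groundspeed=139.9 kt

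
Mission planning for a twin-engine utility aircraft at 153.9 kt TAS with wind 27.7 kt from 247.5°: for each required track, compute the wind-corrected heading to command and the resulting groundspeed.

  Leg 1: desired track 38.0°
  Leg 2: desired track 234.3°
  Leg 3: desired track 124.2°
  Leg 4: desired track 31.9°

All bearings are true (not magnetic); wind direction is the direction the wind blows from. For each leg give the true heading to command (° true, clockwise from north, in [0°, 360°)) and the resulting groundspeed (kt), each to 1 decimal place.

Leg 1: heading=32.9°, groundspeed=177.4 kt
Leg 2: heading=236.7°, groundspeed=126.8 kt
Leg 3: heading=132.9°, groundspeed=167.4 kt
Leg 4: heading=25.9°, groundspeed=175.6 kt

Leg 1: desired track 38.0°; wind correction -5.1° → command heading 32.9°, groundspeed 177.4 kt
Leg 2: desired track 234.3°; wind correction +2.4° → command heading 236.7°, groundspeed 126.8 kt
Leg 3: desired track 124.2°; wind correction +8.7° → command heading 132.9°, groundspeed 167.4 kt
Leg 4: desired track 31.9°; wind correction -6.0° → command heading 25.9°, groundspeed 175.6 kt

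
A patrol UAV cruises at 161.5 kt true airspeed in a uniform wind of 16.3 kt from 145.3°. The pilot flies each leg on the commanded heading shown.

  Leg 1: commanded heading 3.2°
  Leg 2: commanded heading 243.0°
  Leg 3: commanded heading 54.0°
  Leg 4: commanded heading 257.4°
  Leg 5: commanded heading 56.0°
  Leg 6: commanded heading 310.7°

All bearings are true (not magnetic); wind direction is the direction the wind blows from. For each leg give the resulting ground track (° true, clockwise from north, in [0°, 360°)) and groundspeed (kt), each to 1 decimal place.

Leg 1: heading 3.2°; drift -3.3° → track 359.9°, groundspeed 174.6 kt
Leg 2: heading 243.0°; drift +5.6° → track 248.6°, groundspeed 164.5 kt
Leg 3: heading 54.0°; drift -5.7° → track 48.3°, groundspeed 162.7 kt
Leg 4: heading 257.4°; drift +5.1° → track 262.5°, groundspeed 168.3 kt
Leg 5: heading 56.0°; drift -5.8° → track 50.2°, groundspeed 162.1 kt
Leg 6: heading 310.7°; drift +1.3° → track 312.0°, groundspeed 177.3 kt

Leg 1: track=359.9°, groundspeed=174.6 kt
Leg 2: track=248.6°, groundspeed=164.5 kt
Leg 3: track=48.3°, groundspeed=162.7 kt
Leg 4: track=262.5°, groundspeed=168.3 kt
Leg 5: track=50.2°, groundspeed=162.1 kt
Leg 6: track=312.0°, groundspeed=177.3 kt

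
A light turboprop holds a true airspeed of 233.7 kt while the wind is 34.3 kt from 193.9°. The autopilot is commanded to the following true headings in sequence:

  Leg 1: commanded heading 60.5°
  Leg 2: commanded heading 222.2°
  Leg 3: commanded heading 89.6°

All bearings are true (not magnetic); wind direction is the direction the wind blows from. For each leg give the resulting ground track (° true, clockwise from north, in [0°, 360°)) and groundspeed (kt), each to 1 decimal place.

Leg 1: heading 60.5°; drift -5.5° → track 55.0°, groundspeed 258.5 kt
Leg 2: heading 222.2°; drift +4.6° → track 226.8°, groundspeed 204.1 kt
Leg 3: heading 89.6°; drift -7.8° → track 81.8°, groundspeed 244.4 kt

Leg 1: track=55.0°, groundspeed=258.5 kt
Leg 2: track=226.8°, groundspeed=204.1 kt
Leg 3: track=81.8°, groundspeed=244.4 kt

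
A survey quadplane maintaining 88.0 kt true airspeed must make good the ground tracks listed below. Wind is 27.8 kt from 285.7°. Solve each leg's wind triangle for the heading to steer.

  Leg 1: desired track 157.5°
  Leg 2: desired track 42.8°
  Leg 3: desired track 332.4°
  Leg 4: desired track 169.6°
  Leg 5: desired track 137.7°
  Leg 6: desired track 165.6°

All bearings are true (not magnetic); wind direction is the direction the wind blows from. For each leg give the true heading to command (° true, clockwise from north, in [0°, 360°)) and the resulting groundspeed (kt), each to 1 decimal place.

Leg 1: desired track 157.5°; wind correction +14.4° → command heading 171.9°, groundspeed 102.4 kt
Leg 2: desired track 42.8°; wind correction -16.3° → command heading 26.5°, groundspeed 97.1 kt
Leg 3: desired track 332.4°; wind correction -13.3° → command heading 319.1°, groundspeed 66.6 kt
Leg 4: desired track 169.6°; wind correction +16.5° → command heading 186.1°, groundspeed 96.6 kt
Leg 5: desired track 137.7°; wind correction +9.6° → command heading 147.3°, groundspeed 110.3 kt
Leg 6: desired track 165.6°; wind correction +15.9° → command heading 181.5°, groundspeed 98.6 kt

Leg 1: heading=171.9°, groundspeed=102.4 kt
Leg 2: heading=26.5°, groundspeed=97.1 kt
Leg 3: heading=319.1°, groundspeed=66.6 kt
Leg 4: heading=186.1°, groundspeed=96.6 kt
Leg 5: heading=147.3°, groundspeed=110.3 kt
Leg 6: heading=181.5°, groundspeed=98.6 kt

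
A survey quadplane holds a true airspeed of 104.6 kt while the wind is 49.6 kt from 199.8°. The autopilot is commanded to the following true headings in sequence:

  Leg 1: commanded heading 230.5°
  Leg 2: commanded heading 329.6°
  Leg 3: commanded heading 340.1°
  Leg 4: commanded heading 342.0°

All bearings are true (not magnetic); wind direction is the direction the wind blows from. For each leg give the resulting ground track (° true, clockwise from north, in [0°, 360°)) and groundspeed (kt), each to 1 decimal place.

Leg 1: track=252.7°, groundspeed=66.9 kt
Leg 2: track=345.2°, groundspeed=141.6 kt
Leg 3: track=352.6°, groundspeed=146.2 kt
Leg 4: track=353.9°, groundspeed=147.0 kt

Leg 1: heading 230.5°; drift +22.2° → track 252.7°, groundspeed 66.9 kt
Leg 2: heading 329.6°; drift +15.6° → track 345.2°, groundspeed 141.6 kt
Leg 3: heading 340.1°; drift +12.5° → track 352.6°, groundspeed 146.2 kt
Leg 4: heading 342.0°; drift +11.9° → track 353.9°, groundspeed 147.0 kt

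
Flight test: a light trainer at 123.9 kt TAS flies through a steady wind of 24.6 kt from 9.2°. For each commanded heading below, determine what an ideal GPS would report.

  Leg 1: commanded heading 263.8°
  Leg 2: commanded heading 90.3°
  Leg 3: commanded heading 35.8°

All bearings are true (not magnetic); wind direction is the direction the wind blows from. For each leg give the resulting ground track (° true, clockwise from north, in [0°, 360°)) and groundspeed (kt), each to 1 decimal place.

Leg 1: heading 263.8°; drift -10.3° → track 253.5°, groundspeed 132.6 kt
Leg 2: heading 90.3°; drift +11.4° → track 101.7°, groundspeed 122.5 kt
Leg 3: heading 35.8°; drift +6.2° → track 42.0°, groundspeed 102.5 kt

Leg 1: track=253.5°, groundspeed=132.6 kt
Leg 2: track=101.7°, groundspeed=122.5 kt
Leg 3: track=42.0°, groundspeed=102.5 kt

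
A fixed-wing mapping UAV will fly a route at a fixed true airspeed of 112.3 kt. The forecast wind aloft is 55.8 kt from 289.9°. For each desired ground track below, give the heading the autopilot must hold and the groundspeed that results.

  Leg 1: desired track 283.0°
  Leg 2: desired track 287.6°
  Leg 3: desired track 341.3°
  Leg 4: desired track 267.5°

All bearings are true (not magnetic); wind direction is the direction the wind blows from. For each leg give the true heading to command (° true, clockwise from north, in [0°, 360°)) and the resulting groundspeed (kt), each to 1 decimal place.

Leg 1: heading=286.4°, groundspeed=56.7 kt
Leg 2: heading=288.7°, groundspeed=56.5 kt
Leg 3: heading=318.4°, groundspeed=68.7 kt
Leg 4: heading=278.4°, groundspeed=58.7 kt

Leg 1: desired track 283.0°; wind correction +3.4° → command heading 286.4°, groundspeed 56.7 kt
Leg 2: desired track 287.6°; wind correction +1.1° → command heading 288.7°, groundspeed 56.5 kt
Leg 3: desired track 341.3°; wind correction -22.9° → command heading 318.4°, groundspeed 68.7 kt
Leg 4: desired track 267.5°; wind correction +10.9° → command heading 278.4°, groundspeed 58.7 kt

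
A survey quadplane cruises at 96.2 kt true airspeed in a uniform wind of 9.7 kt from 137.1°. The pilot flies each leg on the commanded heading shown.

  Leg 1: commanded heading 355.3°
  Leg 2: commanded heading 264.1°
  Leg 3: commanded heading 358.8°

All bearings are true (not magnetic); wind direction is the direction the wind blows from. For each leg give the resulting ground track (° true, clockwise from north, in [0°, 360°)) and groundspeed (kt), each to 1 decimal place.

Leg 1: heading 355.3°; drift -3.3° → track 352.0°, groundspeed 104.0 kt
Leg 2: heading 264.1°; drift +4.3° → track 268.4°, groundspeed 102.3 kt
Leg 3: heading 358.8°; drift -3.6° → track 355.2°, groundspeed 103.6 kt

Leg 1: track=352.0°, groundspeed=104.0 kt
Leg 2: track=268.4°, groundspeed=102.3 kt
Leg 3: track=355.2°, groundspeed=103.6 kt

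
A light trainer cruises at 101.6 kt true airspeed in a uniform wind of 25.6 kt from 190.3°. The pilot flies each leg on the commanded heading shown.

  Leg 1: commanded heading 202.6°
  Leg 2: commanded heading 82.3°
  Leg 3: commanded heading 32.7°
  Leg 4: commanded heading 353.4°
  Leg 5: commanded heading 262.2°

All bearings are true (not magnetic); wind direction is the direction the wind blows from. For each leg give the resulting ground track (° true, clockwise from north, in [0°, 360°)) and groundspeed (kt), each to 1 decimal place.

Leg 1: track=206.7°, groundspeed=76.8 kt
Leg 2: track=69.8°, groundspeed=112.2 kt
Leg 3: track=28.2°, groundspeed=125.6 kt
Leg 4: track=356.8°, groundspeed=126.3 kt
Leg 5: track=276.8°, groundspeed=96.8 kt

Leg 1: heading 202.6°; drift +4.1° → track 206.7°, groundspeed 76.8 kt
Leg 2: heading 82.3°; drift -12.5° → track 69.8°, groundspeed 112.2 kt
Leg 3: heading 32.7°; drift -4.5° → track 28.2°, groundspeed 125.6 kt
Leg 4: heading 353.4°; drift +3.4° → track 356.8°, groundspeed 126.3 kt
Leg 5: heading 262.2°; drift +14.6° → track 276.8°, groundspeed 96.8 kt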